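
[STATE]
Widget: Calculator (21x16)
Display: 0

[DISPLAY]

                    0
┌───┬───┬───┬───┐    
│ 7 │ 8 │ 9 │ ÷ │    
├───┼───┼───┼───┤    
│ 4 │ 5 │ 6 │ × │    
├───┼───┼───┼───┤    
│ 1 │ 2 │ 3 │ - │    
├───┼───┼───┼───┤    
│ 0 │ . │ = │ + │    
├───┼───┼───┼───┤    
│ C │ MC│ MR│ M+│    
└───┴───┴───┴───┘    
                     
                     
                     
                     


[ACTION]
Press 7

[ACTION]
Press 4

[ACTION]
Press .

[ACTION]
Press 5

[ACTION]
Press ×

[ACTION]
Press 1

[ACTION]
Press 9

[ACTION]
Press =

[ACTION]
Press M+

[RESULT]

               1415.5
┌───┬───┬───┬───┐    
│ 7 │ 8 │ 9 │ ÷ │    
├───┼───┼───┼───┤    
│ 4 │ 5 │ 6 │ × │    
├───┼───┼───┼───┤    
│ 1 │ 2 │ 3 │ - │    
├───┼───┼───┼───┤    
│ 0 │ . │ = │ + │    
├───┼───┼───┼───┤    
│ C │ MC│ MR│ M+│    
└───┴───┴───┴───┘    
                     
                     
                     
                     


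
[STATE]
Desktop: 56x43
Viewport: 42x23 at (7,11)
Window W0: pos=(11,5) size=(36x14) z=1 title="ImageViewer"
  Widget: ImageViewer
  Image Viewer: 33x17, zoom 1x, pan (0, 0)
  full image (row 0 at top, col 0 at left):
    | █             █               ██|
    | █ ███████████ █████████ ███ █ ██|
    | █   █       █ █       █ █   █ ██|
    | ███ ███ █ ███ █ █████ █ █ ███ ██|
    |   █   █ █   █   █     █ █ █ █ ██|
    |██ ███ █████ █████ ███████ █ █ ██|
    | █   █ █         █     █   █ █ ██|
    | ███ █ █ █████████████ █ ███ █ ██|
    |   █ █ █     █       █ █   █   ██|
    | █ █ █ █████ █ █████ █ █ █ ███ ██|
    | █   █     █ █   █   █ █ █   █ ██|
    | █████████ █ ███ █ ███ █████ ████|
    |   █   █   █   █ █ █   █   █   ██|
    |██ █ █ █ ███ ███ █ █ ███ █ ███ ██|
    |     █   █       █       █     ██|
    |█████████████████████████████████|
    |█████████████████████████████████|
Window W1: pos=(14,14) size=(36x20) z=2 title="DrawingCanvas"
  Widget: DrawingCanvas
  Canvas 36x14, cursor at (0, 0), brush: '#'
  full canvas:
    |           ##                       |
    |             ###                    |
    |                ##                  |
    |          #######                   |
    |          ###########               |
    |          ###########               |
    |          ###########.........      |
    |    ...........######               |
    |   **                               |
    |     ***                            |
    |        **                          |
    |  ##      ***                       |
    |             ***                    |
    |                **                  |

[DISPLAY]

    ┃ ███ ███ █ ███ █ █████ █ █ ███ ██ ┃  
    ┃   █   █ █   █   █     █ █ █ █ ██ ┃  
    ┃██ ███ █████ █████ ███████ █ █ ██ ┃  
    ┃ █┏━━━━━━━━━━━━━━━━━━━━━━━━━━━━━━━━━━
    ┃ █┃ DrawingCanvas                    
    ┃  ┠──────────────────────────────────
    ┃ █┃+          ##                     
    ┗━━┃             ###                  
       ┃                ##                
       ┃          #######                 
       ┃          ###########             
       ┃          ###########             
       ┃          ###########.........    
       ┃    ...........######             
       ┃   **                             
       ┃     ***                          
       ┃        **                        
       ┃  ##      ***                     
       ┃             ***                  
       ┃                **                
       ┃                                  
       ┃                                  
       ┗━━━━━━━━━━━━━━━━━━━━━━━━━━━━━━━━━━


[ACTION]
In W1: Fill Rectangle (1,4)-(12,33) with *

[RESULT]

    ┃ ███ ███ █ ███ █ █████ █ █ ███ ██ ┃  
    ┃   █   █ █   █   █     █ █ █ █ ██ ┃  
    ┃██ ███ █████ █████ ███████ █ █ ██ ┃  
    ┃ █┏━━━━━━━━━━━━━━━━━━━━━━━━━━━━━━━━━━
    ┃ █┃ DrawingCanvas                    
    ┃  ┠──────────────────────────────────
    ┃ █┃+          ##                     
    ┗━━┃    ******************************
       ┃    ******************************
       ┃    ******************************
       ┃    ******************************
       ┃    ******************************
       ┃    ******************************
       ┃    ******************************
       ┃   *******************************
       ┃    ******************************
       ┃    ******************************
       ┃  ##******************************
       ┃    ******************************
       ┃                **                
       ┃                                  
       ┃                                  
       ┗━━━━━━━━━━━━━━━━━━━━━━━━━━━━━━━━━━


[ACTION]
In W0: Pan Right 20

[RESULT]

    ┃██ █ █ ███ ██                     ┃  
    ┃   █ █ █ █ ██                     ┃  
    ┃██████ █ █ ██                     ┃  
    ┃  ┏━━━━━━━━━━━━━━━━━━━━━━━━━━━━━━━━━━
    ┃██┃ DrawingCanvas                    
    ┃ █┠──────────────────────────────────
    ┃ █┃+          ##                     
    ┗━━┃    ******************************
       ┃    ******************************
       ┃    ******************************
       ┃    ******************************
       ┃    ******************************
       ┃    ******************************
       ┃    ******************************
       ┃   *******************************
       ┃    ******************************
       ┃    ******************************
       ┃  ##******************************
       ┃    ******************************
       ┃                **                
       ┃                                  
       ┃                                  
       ┗━━━━━━━━━━━━━━━━━━━━━━━━━━━━━━━━━━


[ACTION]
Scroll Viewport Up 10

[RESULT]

                                          
                                          
                                          
                                          
    ┏━━━━━━━━━━━━━━━━━━━━━━━━━━━━━━━━━━┓  
    ┃ ImageViewer                      ┃  
    ┠──────────────────────────────────┨  
    ┃           ██                     ┃  
    ┃████ ███ █ ██                     ┃  
    ┃   █ █   █ ██                     ┃  
    ┃██ █ █ ███ ██                     ┃  
    ┃   █ █ █ █ ██                     ┃  
    ┃██████ █ █ ██                     ┃  
    ┃  ┏━━━━━━━━━━━━━━━━━━━━━━━━━━━━━━━━━━
    ┃██┃ DrawingCanvas                    
    ┃ █┠──────────────────────────────────
    ┃ █┃+          ##                     
    ┗━━┃    ******************************
       ┃    ******************************
       ┃    ******************************
       ┃    ******************************
       ┃    ******************************
       ┃    ******************************


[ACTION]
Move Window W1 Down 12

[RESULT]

                                          
                                          
                                          
                                          
    ┏━━━━━━━━━━━━━━━━━━━━━━━━━━━━━━━━━━┓  
    ┃ ImageViewer                      ┃  
    ┠──────────────────────────────────┨  
    ┃           ██                     ┃  
    ┃████ ███ █ ██                     ┃  
    ┃   █ █   █ ██                     ┃  
    ┃██ █ █ ███ ██                     ┃  
    ┃   █ █ █ █ ██                     ┃  
    ┃██████ █ █ ██                     ┃  
    ┃   █   █ █ ██                     ┃  
    ┃██ █ ███ █ ██                     ┃  
    ┃ █ █   █   ██                     ┃  
    ┃ █ █ █ ███ ██                     ┃  
    ┗━━━━━━━━━━━━━━━━━━━━━━━━━━━━━━━━━━┛  
                                          
                                          
                                          
                                          
       ┏━━━━━━━━━━━━━━━━━━━━━━━━━━━━━━━━━━


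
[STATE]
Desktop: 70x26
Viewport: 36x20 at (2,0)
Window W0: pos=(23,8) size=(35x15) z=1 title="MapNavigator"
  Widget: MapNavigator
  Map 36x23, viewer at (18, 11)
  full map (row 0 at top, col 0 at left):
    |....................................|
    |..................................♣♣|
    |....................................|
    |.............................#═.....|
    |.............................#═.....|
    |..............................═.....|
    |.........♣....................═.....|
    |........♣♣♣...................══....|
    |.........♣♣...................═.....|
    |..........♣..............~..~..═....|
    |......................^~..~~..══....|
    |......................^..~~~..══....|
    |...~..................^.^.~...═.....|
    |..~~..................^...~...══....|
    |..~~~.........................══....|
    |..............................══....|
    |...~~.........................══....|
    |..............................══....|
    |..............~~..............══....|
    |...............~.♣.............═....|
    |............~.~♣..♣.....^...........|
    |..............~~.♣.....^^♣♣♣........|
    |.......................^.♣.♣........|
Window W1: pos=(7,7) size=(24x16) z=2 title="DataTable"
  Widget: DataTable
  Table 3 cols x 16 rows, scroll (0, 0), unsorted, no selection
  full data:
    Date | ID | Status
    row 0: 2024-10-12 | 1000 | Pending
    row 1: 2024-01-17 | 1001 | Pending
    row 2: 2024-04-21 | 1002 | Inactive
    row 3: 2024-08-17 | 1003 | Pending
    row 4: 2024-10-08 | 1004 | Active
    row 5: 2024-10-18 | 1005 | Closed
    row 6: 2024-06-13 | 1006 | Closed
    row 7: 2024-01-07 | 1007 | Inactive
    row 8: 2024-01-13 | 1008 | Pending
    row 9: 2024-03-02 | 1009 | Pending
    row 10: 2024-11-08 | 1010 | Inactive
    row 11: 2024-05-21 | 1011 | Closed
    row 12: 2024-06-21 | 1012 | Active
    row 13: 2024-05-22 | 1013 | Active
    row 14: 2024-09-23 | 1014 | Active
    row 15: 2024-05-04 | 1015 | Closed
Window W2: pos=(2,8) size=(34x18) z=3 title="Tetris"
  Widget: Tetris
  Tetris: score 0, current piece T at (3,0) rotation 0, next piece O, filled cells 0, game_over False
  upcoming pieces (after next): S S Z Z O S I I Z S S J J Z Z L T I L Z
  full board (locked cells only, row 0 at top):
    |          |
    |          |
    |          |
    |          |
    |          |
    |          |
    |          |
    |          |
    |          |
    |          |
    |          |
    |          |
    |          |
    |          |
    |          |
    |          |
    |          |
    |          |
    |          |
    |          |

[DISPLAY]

                                    
                                    
                                    
                                    
                                    
                                    
                                    
     ┏━━━━━━━━━━━━━━━━━━━━━━┓       
┏━━━━━━━━━━━━━━━━━━━━━━━━━━━━━━━━┓━━
┃ Tetris                         ┃r 
┠────────────────────────────────┨──
┃          │Next:                ┃..
┃          │▓▓                   ┃..
┃          │▓▓                   ┃..
┃          │                     ┃..
┃          │                     ┃..
┃          │                     ┃..
┃          │Score:               ┃..
┃          │0                    ┃..
┃          │                     ┃..


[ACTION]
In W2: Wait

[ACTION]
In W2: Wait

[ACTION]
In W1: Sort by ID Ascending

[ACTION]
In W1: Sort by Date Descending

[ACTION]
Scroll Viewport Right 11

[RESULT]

                                    
                                    
                                    
                                    
                                    
                                    
                                    
━━━━━━━━━━━━━━━━━┓                  
━━━━━━━━━━━━━━━━━━━━━━┓━━━━━━━━━━━━━
                      ┃r            
──────────────────────┨─────────────
│Next:                ┃.............
│▓▓                   ┃.............
│▓▓                   ┃.............
│                     ┃...........~.
│                     ┃........^~..~
│                     ┃....@...^..~~
│Score:               ┃........^.^.~
│0                    ┃........^...~
│                     ┃.............


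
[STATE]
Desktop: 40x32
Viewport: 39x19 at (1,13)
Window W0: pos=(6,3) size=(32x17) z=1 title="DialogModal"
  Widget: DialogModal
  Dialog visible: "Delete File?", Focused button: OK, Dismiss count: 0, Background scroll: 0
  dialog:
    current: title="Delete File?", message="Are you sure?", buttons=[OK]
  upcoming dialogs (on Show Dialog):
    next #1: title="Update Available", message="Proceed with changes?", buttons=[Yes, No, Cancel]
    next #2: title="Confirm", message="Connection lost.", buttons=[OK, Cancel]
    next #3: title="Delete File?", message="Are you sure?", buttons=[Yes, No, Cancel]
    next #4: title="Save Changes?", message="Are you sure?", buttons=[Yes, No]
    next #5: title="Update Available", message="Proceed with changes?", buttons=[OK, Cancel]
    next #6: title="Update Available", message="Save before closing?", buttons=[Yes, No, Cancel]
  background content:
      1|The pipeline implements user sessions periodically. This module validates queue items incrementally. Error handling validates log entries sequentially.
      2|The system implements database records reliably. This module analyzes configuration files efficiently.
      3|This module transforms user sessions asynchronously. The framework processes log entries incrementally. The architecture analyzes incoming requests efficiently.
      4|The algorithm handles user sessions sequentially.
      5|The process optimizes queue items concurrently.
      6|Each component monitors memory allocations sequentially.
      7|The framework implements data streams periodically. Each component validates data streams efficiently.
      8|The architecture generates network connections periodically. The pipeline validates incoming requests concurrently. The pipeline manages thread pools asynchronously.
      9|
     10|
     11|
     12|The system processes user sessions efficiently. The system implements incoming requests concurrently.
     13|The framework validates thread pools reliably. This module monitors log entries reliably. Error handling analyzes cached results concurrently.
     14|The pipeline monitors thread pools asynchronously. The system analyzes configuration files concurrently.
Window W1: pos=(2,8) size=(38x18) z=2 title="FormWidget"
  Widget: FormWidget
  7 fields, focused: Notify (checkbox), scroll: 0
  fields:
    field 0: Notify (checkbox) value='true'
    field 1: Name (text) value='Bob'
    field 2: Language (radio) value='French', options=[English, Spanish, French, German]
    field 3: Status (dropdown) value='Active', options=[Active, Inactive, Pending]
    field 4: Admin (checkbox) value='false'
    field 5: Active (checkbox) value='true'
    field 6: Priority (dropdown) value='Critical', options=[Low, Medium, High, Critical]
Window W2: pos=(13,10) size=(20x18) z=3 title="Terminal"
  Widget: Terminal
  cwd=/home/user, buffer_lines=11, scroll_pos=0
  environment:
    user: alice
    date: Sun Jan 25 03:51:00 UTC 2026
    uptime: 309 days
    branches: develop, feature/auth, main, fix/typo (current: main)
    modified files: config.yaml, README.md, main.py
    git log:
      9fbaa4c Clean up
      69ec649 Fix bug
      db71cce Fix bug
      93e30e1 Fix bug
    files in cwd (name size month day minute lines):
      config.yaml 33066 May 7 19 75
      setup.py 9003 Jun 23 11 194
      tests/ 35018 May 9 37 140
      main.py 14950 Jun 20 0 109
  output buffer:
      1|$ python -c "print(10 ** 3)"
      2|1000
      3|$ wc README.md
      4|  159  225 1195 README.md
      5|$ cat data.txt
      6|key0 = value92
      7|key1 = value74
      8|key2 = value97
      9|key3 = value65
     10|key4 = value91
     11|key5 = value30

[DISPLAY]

 ┃  Language┃$ python -c "print┃ Spani┃
 ┃  Status: ┃1000              ┃    ▼]┃
 ┃  Admin:  ┃$ wc README.md    ┃      ┃
 ┃  Active: ┃  159  225 1195 RE┃      ┃
 ┃  Priority┃$ cat data.txt    ┃    ▼]┃
 ┃          ┃key0 = value92    ┃      ┃
 ┃          ┃key1 = value74    ┃      ┃
 ┃          ┃key2 = value97    ┃      ┃
 ┃          ┃key3 = value65    ┃      ┃
 ┃          ┃key4 = value91    ┃      ┃
 ┃          ┃key5 = value30    ┃      ┃
 ┃          ┃$ █               ┃      ┃
 ┗━━━━━━━━━━┃                  ┃━━━━━━┛
            ┃                  ┃       
            ┗━━━━━━━━━━━━━━━━━━┛       
                                       
                                       
                                       
                                       


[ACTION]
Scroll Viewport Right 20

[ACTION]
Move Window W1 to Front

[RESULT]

 ┃  Language:   ( ) English  ( ) Spani┃
 ┃  Status:     [Active             ▼]┃
 ┃  Admin:      [ ]                   ┃
 ┃  Active:     [x]                   ┃
 ┃  Priority:   [Critical           ▼]┃
 ┃                                    ┃
 ┃                                    ┃
 ┃                                    ┃
 ┃                                    ┃
 ┃                                    ┃
 ┃                                    ┃
 ┃                                    ┃
 ┗━━━━━━━━━━━━━━━━━━━━━━━━━━━━━━━━━━━━┛
            ┃                  ┃       
            ┗━━━━━━━━━━━━━━━━━━┛       
                                       
                                       
                                       
                                       


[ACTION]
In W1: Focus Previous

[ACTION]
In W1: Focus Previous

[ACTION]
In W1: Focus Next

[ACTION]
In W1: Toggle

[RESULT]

 ┃  Language:   ( ) English  ( ) Spani┃
 ┃  Status:     [Active             ▼]┃
 ┃  Admin:      [ ]                   ┃
 ┃  Active:     [x]                   ┃
 ┃> Priority:   [Critical           ▼]┃
 ┃                                    ┃
 ┃                                    ┃
 ┃                                    ┃
 ┃                                    ┃
 ┃                                    ┃
 ┃                                    ┃
 ┃                                    ┃
 ┗━━━━━━━━━━━━━━━━━━━━━━━━━━━━━━━━━━━━┛
            ┃                  ┃       
            ┗━━━━━━━━━━━━━━━━━━┛       
                                       
                                       
                                       
                                       


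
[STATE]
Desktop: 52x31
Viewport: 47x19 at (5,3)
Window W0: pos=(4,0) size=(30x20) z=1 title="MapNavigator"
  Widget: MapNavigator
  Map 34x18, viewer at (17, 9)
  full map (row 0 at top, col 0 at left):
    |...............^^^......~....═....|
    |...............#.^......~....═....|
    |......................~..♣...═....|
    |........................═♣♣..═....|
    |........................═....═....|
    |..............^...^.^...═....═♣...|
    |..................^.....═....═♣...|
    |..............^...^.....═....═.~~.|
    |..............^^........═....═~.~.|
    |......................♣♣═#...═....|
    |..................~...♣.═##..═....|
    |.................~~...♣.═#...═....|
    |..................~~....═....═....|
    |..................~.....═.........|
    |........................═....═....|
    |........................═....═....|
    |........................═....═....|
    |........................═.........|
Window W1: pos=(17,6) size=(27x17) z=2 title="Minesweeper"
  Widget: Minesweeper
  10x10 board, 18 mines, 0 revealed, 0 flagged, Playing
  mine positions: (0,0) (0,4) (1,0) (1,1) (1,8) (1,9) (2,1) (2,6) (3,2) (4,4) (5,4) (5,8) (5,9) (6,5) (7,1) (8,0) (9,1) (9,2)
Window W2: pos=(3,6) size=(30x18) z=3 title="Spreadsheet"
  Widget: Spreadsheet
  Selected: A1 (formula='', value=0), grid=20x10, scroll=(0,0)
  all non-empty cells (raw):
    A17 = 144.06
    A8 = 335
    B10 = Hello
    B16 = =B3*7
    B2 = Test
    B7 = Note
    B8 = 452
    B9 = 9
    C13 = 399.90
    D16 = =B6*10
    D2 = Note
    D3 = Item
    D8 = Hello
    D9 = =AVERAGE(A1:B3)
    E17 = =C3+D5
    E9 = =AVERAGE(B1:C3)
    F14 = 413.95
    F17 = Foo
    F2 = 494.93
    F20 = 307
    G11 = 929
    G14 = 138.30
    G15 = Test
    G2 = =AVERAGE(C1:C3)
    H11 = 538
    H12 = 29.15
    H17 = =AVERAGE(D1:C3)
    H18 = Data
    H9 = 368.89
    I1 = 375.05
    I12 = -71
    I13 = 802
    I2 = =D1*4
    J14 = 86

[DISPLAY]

............#.^......~....═.┃                  
...................~..♣...═.┃                  
.....................═♣♣..═.┃                  
━━━━━━━━━━━━━━━━━━━━━━━━━━━┓━━━━━━━━━━┓        
Spreadsheet                ┃          ┃        
───────────────────────────┨──────────┨        
1:                         ┃          ┃        
      A       B       C    ┃          ┃        
---------------------------┃          ┃        
 1      [0]       0       0┃          ┃        
 2        0Test           0┃          ┃        
 3        0       0       0┃          ┃        
 4        0       0       0┃          ┃        
 5        0       0       0┃          ┃        
 6        0       0       0┃          ┃        
 7        0Note           0┃          ┃        
 8      335     452       0┃          ┃        
 9        0       9       0┃          ┃        
10        0Hello          0┃          ┃        


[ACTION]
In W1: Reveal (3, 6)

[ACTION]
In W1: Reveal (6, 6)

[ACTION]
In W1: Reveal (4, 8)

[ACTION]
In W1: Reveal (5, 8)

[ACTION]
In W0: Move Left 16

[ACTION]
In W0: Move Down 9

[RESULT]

             ...............┃                  
             ...............┃                  
             ...............┃                  
━━━━━━━━━━━━━━━━━━━━━━━━━━━┓━━━━━━━━━━┓        
Spreadsheet                ┃          ┃        
───────────────────────────┨──────────┨        
1:                         ┃          ┃        
      A       B       C    ┃          ┃        
---------------------------┃          ┃        
 1      [0]       0       0┃          ┃        
 2        0Test           0┃          ┃        
 3        0       0       0┃          ┃        
 4        0       0       0┃          ┃        
 5        0       0       0┃          ┃        
 6        0       0       0┃          ┃        
 7        0Note           0┃          ┃        
 8      335     452       0┃          ┃        
 9        0       9       0┃          ┃        
10        0Hello          0┃          ┃        


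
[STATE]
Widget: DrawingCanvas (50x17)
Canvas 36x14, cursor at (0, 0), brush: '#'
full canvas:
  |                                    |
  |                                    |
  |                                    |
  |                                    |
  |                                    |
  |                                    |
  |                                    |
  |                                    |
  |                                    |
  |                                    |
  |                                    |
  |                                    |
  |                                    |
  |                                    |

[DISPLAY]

+                                                 
                                                  
                                                  
                                                  
                                                  
                                                  
                                                  
                                                  
                                                  
                                                  
                                                  
                                                  
                                                  
                                                  
                                                  
                                                  
                                                  


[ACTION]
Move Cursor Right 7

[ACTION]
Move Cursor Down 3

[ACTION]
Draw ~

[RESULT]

                                                  
                                                  
                                                  
       ~                                          
                                                  
                                                  
                                                  
                                                  
                                                  
                                                  
                                                  
                                                  
                                                  
                                                  
                                                  
                                                  
                                                  


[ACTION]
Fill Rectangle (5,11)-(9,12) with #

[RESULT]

                                                  
                                                  
                                                  
       ~                                          
                                                  
           ##                                     
           ##                                     
           ##                                     
           ##                                     
           ##                                     
                                                  
                                                  
                                                  
                                                  
                                                  
                                                  
                                                  


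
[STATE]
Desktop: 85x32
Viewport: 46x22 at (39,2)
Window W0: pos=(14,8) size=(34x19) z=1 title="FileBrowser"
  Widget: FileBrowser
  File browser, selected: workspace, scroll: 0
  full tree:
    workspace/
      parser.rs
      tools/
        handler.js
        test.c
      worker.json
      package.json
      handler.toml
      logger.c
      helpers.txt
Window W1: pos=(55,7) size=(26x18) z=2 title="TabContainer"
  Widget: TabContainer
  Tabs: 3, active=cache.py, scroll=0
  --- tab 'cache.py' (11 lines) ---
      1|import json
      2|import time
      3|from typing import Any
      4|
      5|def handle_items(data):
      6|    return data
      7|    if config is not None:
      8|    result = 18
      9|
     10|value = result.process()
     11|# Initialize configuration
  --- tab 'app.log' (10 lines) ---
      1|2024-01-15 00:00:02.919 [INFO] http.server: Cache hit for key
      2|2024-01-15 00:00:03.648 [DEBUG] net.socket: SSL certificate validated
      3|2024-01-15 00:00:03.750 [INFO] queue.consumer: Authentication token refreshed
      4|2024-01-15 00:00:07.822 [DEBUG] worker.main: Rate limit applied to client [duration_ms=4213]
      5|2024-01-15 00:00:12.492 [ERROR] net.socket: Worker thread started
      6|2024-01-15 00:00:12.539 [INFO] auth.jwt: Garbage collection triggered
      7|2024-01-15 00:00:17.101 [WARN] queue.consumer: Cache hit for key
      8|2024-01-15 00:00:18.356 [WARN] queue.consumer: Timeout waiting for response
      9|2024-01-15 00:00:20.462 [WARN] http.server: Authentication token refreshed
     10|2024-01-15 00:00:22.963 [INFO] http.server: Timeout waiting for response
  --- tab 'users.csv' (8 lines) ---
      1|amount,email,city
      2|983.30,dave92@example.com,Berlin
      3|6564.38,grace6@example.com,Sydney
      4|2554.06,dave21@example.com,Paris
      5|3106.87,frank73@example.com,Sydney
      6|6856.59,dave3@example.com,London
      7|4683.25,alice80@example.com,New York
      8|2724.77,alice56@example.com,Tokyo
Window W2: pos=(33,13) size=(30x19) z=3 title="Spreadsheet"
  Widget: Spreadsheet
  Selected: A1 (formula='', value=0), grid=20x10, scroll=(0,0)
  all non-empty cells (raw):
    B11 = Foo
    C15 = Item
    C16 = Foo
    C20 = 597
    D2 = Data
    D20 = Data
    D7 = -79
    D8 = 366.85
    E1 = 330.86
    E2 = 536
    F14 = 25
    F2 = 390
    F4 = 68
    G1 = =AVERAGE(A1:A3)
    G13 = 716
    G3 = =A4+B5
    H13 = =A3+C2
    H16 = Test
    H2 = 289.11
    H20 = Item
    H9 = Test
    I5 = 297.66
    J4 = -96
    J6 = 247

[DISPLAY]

                                              
                                              
                                              
                                              
                                              
                ┏━━━━━━━━━━━━━━━━━━━━━━━━┓    
━━━━━━━━┓       ┃ TabContainer           ┃    
        ┃       ┠────────────────────────┨    
────────┨       ┃[cache.py]│ app.log │ us┃    
        ┃       ┃────────────────────────┃    
        ┃       ┃import json             ┃    
━━━━━━━━━━━━━━━━━━━━━━━┓time             ┃    
adsheet                ┃ping import Any  ┃    
───────────────────────┨                 ┃    
                       ┃dle_items(data): ┃    
  A       B       C    ┃urn data         ┃    
-----------------------┃config is not Non┃    
    [0]       0       0┃ult = 18         ┃    
      0       0       0┃                 ┃    
      0       0       0┃ result.process()┃    
      0       0       0┃alize configurati┃    
      0       0       0┃                 ┃    


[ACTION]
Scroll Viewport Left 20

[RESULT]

                                              
                                              
                                              
                                              
                                              
                                    ┏━━━━━━━━━
━━━━━━━━━━━━━━━━━━━━━━━━━━━━┓       ┃ TabConta
eBrowser                    ┃       ┠─────────
────────────────────────────┨       ┃[cache.py
] workspace/                ┃       ┃─────────
parser.rs                   ┃       ┃import js
[+] tools/    ┏━━━━━━━━━━━━━━━━━━━━━━━━━━━━┓ti
worker.json   ┃ Spreadsheet                ┃pi
package.json  ┠────────────────────────────┨  
handler.toml  ┃A1:                         ┃dl
logger.c      ┃       A       B       C    ┃ur
helpers.txt   ┃----------------------------┃co
              ┃  1      [0]       0       0┃ul
              ┃  2        0       0       0┃  
              ┃  3        0       0       0┃ r
              ┃  4        0       0       0┃al
              ┃  5        0       0       0┃  


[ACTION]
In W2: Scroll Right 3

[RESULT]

                                              
                                              
                                              
                                              
                                              
                                    ┏━━━━━━━━━
━━━━━━━━━━━━━━━━━━━━━━━━━━━━┓       ┃ TabConta
eBrowser                    ┃       ┠─────────
────────────────────────────┨       ┃[cache.py
] workspace/                ┃       ┃─────────
parser.rs                   ┃       ┃import js
[+] tools/    ┏━━━━━━━━━━━━━━━━━━━━━━━━━━━━┓ti
worker.json   ┃ Spreadsheet                ┃pi
package.json  ┠────────────────────────────┨  
handler.toml  ┃A1:                         ┃dl
logger.c      ┃       D       E       F    ┃ur
helpers.txt   ┃----------------------------┃co
              ┃  1        0  330.86       0┃ul
              ┃  2 Data         536     390┃  
              ┃  3        0       0       0┃ r
              ┃  4        0       0      68┃al
              ┃  5        0       0       0┃  


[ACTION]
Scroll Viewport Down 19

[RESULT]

────────────────────────────┨       ┃[cache.py
] workspace/                ┃       ┃─────────
parser.rs                   ┃       ┃import js
[+] tools/    ┏━━━━━━━━━━━━━━━━━━━━━━━━━━━━┓ti
worker.json   ┃ Spreadsheet                ┃pi
package.json  ┠────────────────────────────┨  
handler.toml  ┃A1:                         ┃dl
logger.c      ┃       D       E       F    ┃ur
helpers.txt   ┃----------------------------┃co
              ┃  1        0  330.86       0┃ul
              ┃  2 Data         536     390┃  
              ┃  3        0       0       0┃ r
              ┃  4        0       0      68┃al
              ┃  5        0       0       0┃  
              ┃  6        0       0       0┃━━
              ┃  7      -79       0       0┃  
━━━━━━━━━━━━━━┃  8   366.85       0       0┃  
              ┃  9        0       0       0┃  
              ┃ 10        0       0       0┃  
              ┃ 11        0       0       0┃  
              ┃ 12        0       0       0┃  
              ┗━━━━━━━━━━━━━━━━━━━━━━━━━━━━┛  


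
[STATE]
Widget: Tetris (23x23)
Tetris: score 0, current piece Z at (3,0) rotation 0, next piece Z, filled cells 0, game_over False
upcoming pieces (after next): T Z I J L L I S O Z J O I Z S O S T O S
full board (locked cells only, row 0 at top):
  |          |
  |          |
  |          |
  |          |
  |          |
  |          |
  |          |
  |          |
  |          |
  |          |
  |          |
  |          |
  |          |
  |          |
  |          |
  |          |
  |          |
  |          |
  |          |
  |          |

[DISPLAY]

   ▓▓     │Next:       
    ▓▓    │▓▓          
          │ ▓▓         
          │            
          │            
          │            
          │Score:      
          │0           
          │            
          │            
          │            
          │            
          │            
          │            
          │            
          │            
          │            
          │            
          │            
          │            
          │            
          │            
          │            


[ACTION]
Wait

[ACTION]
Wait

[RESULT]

          │Next:       
          │▓▓          
   ▓▓     │ ▓▓         
    ▓▓    │            
          │            
          │            
          │Score:      
          │0           
          │            
          │            
          │            
          │            
          │            
          │            
          │            
          │            
          │            
          │            
          │            
          │            
          │            
          │            
          │            


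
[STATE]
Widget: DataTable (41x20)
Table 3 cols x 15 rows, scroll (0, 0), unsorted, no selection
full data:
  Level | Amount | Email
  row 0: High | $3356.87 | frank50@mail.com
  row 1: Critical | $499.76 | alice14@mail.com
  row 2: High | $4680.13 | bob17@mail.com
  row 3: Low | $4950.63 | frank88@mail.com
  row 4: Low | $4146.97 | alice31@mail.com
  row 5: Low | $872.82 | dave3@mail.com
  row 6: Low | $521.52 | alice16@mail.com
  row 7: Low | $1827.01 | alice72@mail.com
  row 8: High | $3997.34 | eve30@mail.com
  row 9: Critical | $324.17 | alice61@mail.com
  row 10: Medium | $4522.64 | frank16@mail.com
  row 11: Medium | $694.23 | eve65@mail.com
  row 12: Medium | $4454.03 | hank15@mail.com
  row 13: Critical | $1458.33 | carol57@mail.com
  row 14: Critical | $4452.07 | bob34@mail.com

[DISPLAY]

Level   │Amount  │Email                  
────────┼────────┼────────────────       
High    │$3356.87│frank50@mail.com       
Critical│$499.76 │alice14@mail.com       
High    │$4680.13│bob17@mail.com         
Low     │$4950.63│frank88@mail.com       
Low     │$4146.97│alice31@mail.com       
Low     │$872.82 │dave3@mail.com         
Low     │$521.52 │alice16@mail.com       
Low     │$1827.01│alice72@mail.com       
High    │$3997.34│eve30@mail.com         
Critical│$324.17 │alice61@mail.com       
Medium  │$4522.64│frank16@mail.com       
Medium  │$694.23 │eve65@mail.com         
Medium  │$4454.03│hank15@mail.com        
Critical│$1458.33│carol57@mail.com       
Critical│$4452.07│bob34@mail.com         
                                         
                                         
                                         


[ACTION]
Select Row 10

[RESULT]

Level   │Amount  │Email                  
────────┼────────┼────────────────       
High    │$3356.87│frank50@mail.com       
Critical│$499.76 │alice14@mail.com       
High    │$4680.13│bob17@mail.com         
Low     │$4950.63│frank88@mail.com       
Low     │$4146.97│alice31@mail.com       
Low     │$872.82 │dave3@mail.com         
Low     │$521.52 │alice16@mail.com       
Low     │$1827.01│alice72@mail.com       
High    │$3997.34│eve30@mail.com         
Critical│$324.17 │alice61@mail.com       
>edium  │$4522.64│frank16@mail.com       
Medium  │$694.23 │eve65@mail.com         
Medium  │$4454.03│hank15@mail.com        
Critical│$1458.33│carol57@mail.com       
Critical│$4452.07│bob34@mail.com         
                                         
                                         
                                         


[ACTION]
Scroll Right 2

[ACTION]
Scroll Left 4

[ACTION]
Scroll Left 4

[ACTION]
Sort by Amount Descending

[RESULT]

Level   │Amount ▼│Email                  
────────┼────────┼────────────────       
Low     │$4950.63│frank88@mail.com       
High    │$4680.13│bob17@mail.com         
Medium  │$4522.64│frank16@mail.com       
Medium  │$4454.03│hank15@mail.com        
Critical│$4452.07│bob34@mail.com         
Low     │$4146.97│alice31@mail.com       
High    │$3997.34│eve30@mail.com         
High    │$3356.87│frank50@mail.com       
Low     │$1827.01│alice72@mail.com       
Critical│$1458.33│carol57@mail.com       
>ow     │$872.82 │dave3@mail.com         
Medium  │$694.23 │eve65@mail.com         
Low     │$521.52 │alice16@mail.com       
Critical│$499.76 │alice14@mail.com       
Critical│$324.17 │alice61@mail.com       
                                         
                                         
                                         
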